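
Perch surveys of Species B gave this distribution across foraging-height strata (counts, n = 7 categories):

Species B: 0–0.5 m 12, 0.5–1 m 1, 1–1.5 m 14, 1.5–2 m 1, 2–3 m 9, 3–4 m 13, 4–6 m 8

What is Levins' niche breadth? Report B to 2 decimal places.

5.13

Proportions for Species B (n=58): 12/58=0.2069, 1/58=0.0172, 14/58=0.2414, 1/58=0.0172, 9/58=0.1552, 13/58=0.2241, 8/58=0.1379
Σpᵢ² = 0.2069² + 0.0172² + 0.2414² + 0.0172² + 0.1552² + 0.2241² + 0.1379² = 0.042808 + 0.000296 + 0.058274 + 0.000296 + 0.024087 + 0.050221 + 0.019016 = 0.194998
B = 1 / 0.194998 = 5.1283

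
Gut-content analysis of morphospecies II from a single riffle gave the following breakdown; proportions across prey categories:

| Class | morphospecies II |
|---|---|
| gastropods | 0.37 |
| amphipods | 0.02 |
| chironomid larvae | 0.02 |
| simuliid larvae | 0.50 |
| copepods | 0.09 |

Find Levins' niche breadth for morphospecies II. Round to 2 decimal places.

Σpᵢ² = 0.37² + 0.02² + 0.02² + 0.50² + 0.09² = 0.1369 + 0.0004 + 0.0004 + 0.2500 + 0.0081 = 0.3958
B = 1 / 0.3958 = 2.5265

2.53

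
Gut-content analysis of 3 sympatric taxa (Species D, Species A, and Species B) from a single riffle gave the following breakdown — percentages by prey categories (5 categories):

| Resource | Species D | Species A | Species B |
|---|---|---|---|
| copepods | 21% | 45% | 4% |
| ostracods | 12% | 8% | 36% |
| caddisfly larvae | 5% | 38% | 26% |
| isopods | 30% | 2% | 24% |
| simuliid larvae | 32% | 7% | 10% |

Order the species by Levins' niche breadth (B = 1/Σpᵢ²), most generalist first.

Species D > Species B > Species A

Convert percentages to proportions (divide by 100).
Σp_Dᵢ² = 0.21² + 0.12² + 0.05² + 0.30² + 0.32² = 0.0441 + 0.0144 + 0.0025 + 0.0900 + 0.1024 = 0.2534
B_D = 1 / 0.2534 = 3.9463
Σp_Aᵢ² = 0.45² + 0.08² + 0.38² + 0.02² + 0.07² = 0.2025 + 0.0064 + 0.1444 + 0.0004 + 0.0049 = 0.3586
B_A = 1 / 0.3586 = 2.7886
Σp_Bᵢ² = 0.04² + 0.36² + 0.26² + 0.24² + 0.10² = 0.0016 + 0.1296 + 0.0676 + 0.0576 + 0.0100 = 0.2664
B_B = 1 / 0.2664 = 3.7538
Ranking by B (broadest → narrowest): Species D (3.95) > Species B (3.75) > Species A (2.79)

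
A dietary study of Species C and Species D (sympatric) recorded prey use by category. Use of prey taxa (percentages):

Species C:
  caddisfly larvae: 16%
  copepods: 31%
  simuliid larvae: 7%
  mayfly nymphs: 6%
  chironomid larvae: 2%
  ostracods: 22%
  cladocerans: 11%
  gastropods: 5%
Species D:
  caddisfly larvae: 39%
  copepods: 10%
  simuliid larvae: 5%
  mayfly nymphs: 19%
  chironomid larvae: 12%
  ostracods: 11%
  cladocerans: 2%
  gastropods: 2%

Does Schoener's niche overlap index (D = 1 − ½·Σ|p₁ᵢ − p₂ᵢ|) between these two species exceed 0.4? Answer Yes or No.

Yes

Convert percentages to proportions (divide by 100).
Σ|p₁ᵢ − p₂ᵢ| = 0.23 + 0.21 + 0.02 + 0.13 + 0.10 + 0.11 + 0.09 + 0.03 = 0.92
D = 1 − ½ × 0.92 = 1 − 0.460 = 0.5400
D = 0.5400 > 0.4 → Yes.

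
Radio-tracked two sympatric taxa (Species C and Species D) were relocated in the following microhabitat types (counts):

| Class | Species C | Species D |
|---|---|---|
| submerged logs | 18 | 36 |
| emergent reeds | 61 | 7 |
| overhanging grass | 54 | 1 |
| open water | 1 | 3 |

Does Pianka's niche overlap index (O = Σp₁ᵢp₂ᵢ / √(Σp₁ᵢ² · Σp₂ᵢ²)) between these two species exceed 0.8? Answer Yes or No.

No

Proportions for Species C (n=134): 18/134=0.1343, 61/134=0.4552, 54/134=0.4030, 1/134=0.0075
Proportions for Species D (n=47): 36/47=0.7660, 7/47=0.1489, 1/47=0.0213, 3/47=0.0638
Σ p₁ᵢp₂ᵢ = 0.102874 + 0.067779 + 0.008584 + 0.000479 = 0.179716
Σp_1ᵢ² = 0.1343² + 0.4552² + 0.4030² + 0.0075² = 0.018036 + 0.207207 + 0.162409 + 0.000056 = 0.387708
Σp_2ᵢ² = 0.7660² + 0.1489² + 0.0213² + 0.0638² = 0.586756 + 0.022171 + 0.000454 + 0.004070 = 0.613451
O = 0.179716 / √(0.387708 × 0.613451) = 0.179716 / 0.4876883 = 0.3685
O = 0.3685 < 0.8 → No.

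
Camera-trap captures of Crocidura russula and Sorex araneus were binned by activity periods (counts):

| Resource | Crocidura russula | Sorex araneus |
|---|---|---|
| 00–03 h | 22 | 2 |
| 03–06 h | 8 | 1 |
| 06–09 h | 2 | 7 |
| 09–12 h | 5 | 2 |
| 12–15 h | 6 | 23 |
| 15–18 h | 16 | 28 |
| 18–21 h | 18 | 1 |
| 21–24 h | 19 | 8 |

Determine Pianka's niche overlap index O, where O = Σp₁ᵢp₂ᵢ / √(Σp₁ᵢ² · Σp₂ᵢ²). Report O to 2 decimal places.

0.56

Proportions for Crocidura russula (n=96): 22/96=0.2292, 8/96=0.0833, 2/96=0.0208, 5/96=0.0521, 6/96=0.0625, 16/96=0.1667, 18/96=0.1875, 19/96=0.1979
Proportions for Sorex araneus (n=72): 2/72=0.0278, 1/72=0.0139, 7/72=0.0972, 2/72=0.0278, 23/72=0.3194, 28/72=0.3889, 1/72=0.0139, 8/72=0.1111
Σ p₁ᵢp₂ᵢ = 0.006372 + 0.001158 + 0.002022 + 0.001448 + 0.019963 + 0.064830 + 0.002606 + 0.021987 = 0.120386
Σp_1ᵢ² = 0.2292² + 0.0833² + 0.0208² + 0.0521² + 0.0625² + 0.1667² + 0.1875² + 0.1979² = 0.052533 + 0.006939 + 0.000433 + 0.002714 + 0.003906 + 0.027789 + 0.035156 + 0.039164 = 0.168634
Σp_2ᵢ² = 0.0278² + 0.0139² + 0.0972² + 0.0278² + 0.3194² + 0.3889² + 0.0139² + 0.1111² = 0.000773 + 0.000193 + 0.009448 + 0.000773 + 0.102016 + 0.151243 + 0.000193 + 0.012343 = 0.276982
O = 0.120386 / √(0.168634 × 0.276982) = 0.120386 / 0.2161217 = 0.5570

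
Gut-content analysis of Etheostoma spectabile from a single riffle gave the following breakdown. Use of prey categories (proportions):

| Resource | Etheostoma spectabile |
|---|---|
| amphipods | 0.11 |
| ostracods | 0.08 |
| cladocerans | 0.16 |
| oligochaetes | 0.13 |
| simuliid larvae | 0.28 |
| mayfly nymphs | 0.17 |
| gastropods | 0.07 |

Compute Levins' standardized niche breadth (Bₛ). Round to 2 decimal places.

Σpᵢ² = 0.11² + 0.08² + 0.16² + 0.13² + 0.28² + 0.17² + 0.07² = 0.0121 + 0.0064 + 0.0256 + 0.0169 + 0.0784 + 0.0289 + 0.0049 = 0.1732
B = 1 / 0.1732 = 5.7737
Bₛ = (B − 1)/(n − 1) = (5.7737 − 1)/(7 − 1) = 4.7737/6 = 0.7956

0.80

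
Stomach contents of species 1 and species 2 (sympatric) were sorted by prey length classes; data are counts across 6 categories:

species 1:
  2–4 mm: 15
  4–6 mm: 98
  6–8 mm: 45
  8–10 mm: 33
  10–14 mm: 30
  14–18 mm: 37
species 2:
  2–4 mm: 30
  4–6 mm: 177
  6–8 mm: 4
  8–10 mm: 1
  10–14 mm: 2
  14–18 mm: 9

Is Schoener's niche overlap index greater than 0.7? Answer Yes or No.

No

Proportions for species 1 (n=258): 15/258=0.0581, 98/258=0.3798, 45/258=0.1744, 33/258=0.1279, 30/258=0.1163, 37/258=0.1434
Proportions for species 2 (n=223): 30/223=0.1345, 177/223=0.7937, 4/223=0.0179, 1/223=0.0045, 2/223=0.0090, 9/223=0.0404
Σ|p₁ᵢ − p₂ᵢ| = 0.0764 + 0.4139 + 0.1565 + 0.1234 + 0.1073 + 0.1030 = 0.9805
D = 1 − ½ × 0.9805 = 1 − 0.49025 = 0.50975
D = 0.50975 < 0.7 → No.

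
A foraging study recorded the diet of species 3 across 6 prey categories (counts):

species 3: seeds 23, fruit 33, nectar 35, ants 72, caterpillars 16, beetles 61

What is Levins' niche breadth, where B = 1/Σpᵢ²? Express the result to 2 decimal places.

4.80

Proportions for species 3 (n=240): 23/240=0.0958, 33/240=0.1375, 35/240=0.1458, 72/240=0.3000, 16/240=0.0667, 61/240=0.2542
Σpᵢ² = 0.0958² + 0.1375² + 0.1458² + 0.3000² + 0.0667² + 0.2542² = 0.009178 + 0.018906 + 0.021258 + 0.090000 + 0.004449 + 0.064618 = 0.208409
B = 1 / 0.208409 = 4.7983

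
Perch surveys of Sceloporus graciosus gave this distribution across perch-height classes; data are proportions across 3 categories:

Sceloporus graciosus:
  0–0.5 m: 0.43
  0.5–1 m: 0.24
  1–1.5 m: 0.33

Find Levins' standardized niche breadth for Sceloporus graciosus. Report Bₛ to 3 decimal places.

0.923

Σpᵢ² = 0.43² + 0.24² + 0.33² = 0.1849 + 0.0576 + 0.1089 = 0.3514
B = 1 / 0.3514 = 2.84576
Bₛ = (B − 1)/(n − 1) = (2.84576 − 1)/(3 − 1) = 1.84576/2 = 0.92288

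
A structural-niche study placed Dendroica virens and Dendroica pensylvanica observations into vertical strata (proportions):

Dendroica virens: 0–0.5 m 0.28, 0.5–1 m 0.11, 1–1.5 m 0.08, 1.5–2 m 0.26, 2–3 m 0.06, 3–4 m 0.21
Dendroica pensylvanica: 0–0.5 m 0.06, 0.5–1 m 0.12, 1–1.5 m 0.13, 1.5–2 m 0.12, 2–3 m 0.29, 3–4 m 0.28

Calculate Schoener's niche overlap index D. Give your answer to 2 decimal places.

0.64

Σ|p₁ᵢ − p₂ᵢ| = 0.22 + 0.01 + 0.05 + 0.14 + 0.23 + 0.07 = 0.72
D = 1 − ½ × 0.72 = 1 − 0.360 = 0.6400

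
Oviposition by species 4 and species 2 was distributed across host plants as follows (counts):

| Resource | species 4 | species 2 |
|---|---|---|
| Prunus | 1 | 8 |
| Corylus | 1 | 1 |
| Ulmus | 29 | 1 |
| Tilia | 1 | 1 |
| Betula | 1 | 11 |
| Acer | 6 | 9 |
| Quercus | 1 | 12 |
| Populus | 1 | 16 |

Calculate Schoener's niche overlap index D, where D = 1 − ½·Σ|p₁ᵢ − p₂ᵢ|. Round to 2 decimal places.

Proportions for species 4 (n=41): 1/41=0.0244, 1/41=0.0244, 29/41=0.7073, 1/41=0.0244, 1/41=0.0244, 6/41=0.1463, 1/41=0.0244, 1/41=0.0244
Proportions for species 2 (n=59): 8/59=0.1356, 1/59=0.0169, 1/59=0.0169, 1/59=0.0169, 11/59=0.1864, 9/59=0.1525, 12/59=0.2034, 16/59=0.2712
Σ|p₁ᵢ − p₂ᵢ| = 0.1112 + 0.0075 + 0.6904 + 0.0075 + 0.1620 + 0.0062 + 0.1790 + 0.2468 = 1.4106
D = 1 − ½ × 1.4106 = 1 − 0.70530 = 0.29470

0.29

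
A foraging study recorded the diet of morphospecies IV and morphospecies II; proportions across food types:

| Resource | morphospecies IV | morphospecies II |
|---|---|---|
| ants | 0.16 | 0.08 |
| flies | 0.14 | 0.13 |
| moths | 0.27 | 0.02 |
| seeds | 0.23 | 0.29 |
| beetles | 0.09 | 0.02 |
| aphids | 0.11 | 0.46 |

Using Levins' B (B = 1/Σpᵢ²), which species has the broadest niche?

morphospecies IV

Σp_IVᵢ² = 0.16² + 0.14² + 0.27² + 0.23² + 0.09² + 0.11² = 0.0256 + 0.0196 + 0.0729 + 0.0529 + 0.0081 + 0.0121 = 0.1912
B_IV = 1 / 0.1912 = 5.2301
Σp_IIᵢ² = 0.08² + 0.13² + 0.02² + 0.29² + 0.02² + 0.46² = 0.0064 + 0.0169 + 0.0004 + 0.0841 + 0.0004 + 0.2116 = 0.3198
B_II = 1 / 0.3198 = 3.1270
Highest B → broadest niche (most generalist): morphospecies IV (B = 5.23).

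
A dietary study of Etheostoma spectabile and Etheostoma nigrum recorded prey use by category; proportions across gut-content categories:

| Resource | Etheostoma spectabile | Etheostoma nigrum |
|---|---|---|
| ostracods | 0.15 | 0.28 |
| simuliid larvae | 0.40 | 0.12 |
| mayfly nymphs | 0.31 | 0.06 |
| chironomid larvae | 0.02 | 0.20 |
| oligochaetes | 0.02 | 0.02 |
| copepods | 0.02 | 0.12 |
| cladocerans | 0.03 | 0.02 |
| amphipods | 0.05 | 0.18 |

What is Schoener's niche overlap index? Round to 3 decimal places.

0.460

Σ|p₁ᵢ − p₂ᵢ| = 0.13 + 0.28 + 0.25 + 0.18 + 0.00 + 0.10 + 0.01 + 0.13 = 1.08
D = 1 − ½ × 1.08 = 1 − 0.540 = 0.46000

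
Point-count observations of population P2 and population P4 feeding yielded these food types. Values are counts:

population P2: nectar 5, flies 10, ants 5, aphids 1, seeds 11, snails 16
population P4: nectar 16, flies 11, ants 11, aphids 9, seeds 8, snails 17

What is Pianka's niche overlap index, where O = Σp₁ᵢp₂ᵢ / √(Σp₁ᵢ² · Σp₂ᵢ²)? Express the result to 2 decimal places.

0.88

Proportions for population P2 (n=48): 5/48=0.1042, 10/48=0.2083, 5/48=0.1042, 1/48=0.0208, 11/48=0.2292, 16/48=0.3333
Proportions for population P4 (n=72): 16/72=0.2222, 11/72=0.1528, 11/72=0.1528, 9/72=0.1250, 8/72=0.1111, 17/72=0.2361
Σ p₁ᵢp₂ᵢ = 0.023153 + 0.031828 + 0.015922 + 0.002600 + 0.025464 + 0.078692 = 0.177659
Σp_1ᵢ² = 0.1042² + 0.2083² + 0.1042² + 0.0208² + 0.2292² + 0.3333² = 0.010858 + 0.043389 + 0.010858 + 0.000433 + 0.052533 + 0.111089 = 0.229160
Σp_2ᵢ² = 0.2222² + 0.1528² + 0.1528² + 0.1250² + 0.1111² + 0.2361² = 0.049373 + 0.023348 + 0.023348 + 0.015625 + 0.012343 + 0.055743 = 0.179780
O = 0.177659 / √(0.229160 × 0.179780) = 0.177659 / 0.2029739 = 0.8753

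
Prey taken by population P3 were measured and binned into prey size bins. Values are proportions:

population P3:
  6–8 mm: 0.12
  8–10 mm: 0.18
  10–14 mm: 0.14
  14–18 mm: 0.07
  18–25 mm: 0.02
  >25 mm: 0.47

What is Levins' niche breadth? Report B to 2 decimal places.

Σpᵢ² = 0.12² + 0.18² + 0.14² + 0.07² + 0.02² + 0.47² = 0.0144 + 0.0324 + 0.0196 + 0.0049 + 0.0004 + 0.2209 = 0.2926
B = 1 / 0.2926 = 3.4176

3.42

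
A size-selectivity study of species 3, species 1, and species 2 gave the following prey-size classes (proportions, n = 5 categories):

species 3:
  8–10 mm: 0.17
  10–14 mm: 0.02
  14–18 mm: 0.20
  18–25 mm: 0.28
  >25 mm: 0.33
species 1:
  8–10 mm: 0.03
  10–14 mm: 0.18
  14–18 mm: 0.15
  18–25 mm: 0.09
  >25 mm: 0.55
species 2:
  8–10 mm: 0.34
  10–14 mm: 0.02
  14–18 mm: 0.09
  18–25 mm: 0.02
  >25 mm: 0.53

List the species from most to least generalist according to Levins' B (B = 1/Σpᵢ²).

Σp_3ᵢ² = 0.17² + 0.02² + 0.20² + 0.28² + 0.33² = 0.0289 + 0.0004 + 0.0400 + 0.0784 + 0.1089 = 0.2566
B_3 = 1 / 0.2566 = 3.8971
Σp_1ᵢ² = 0.03² + 0.18² + 0.15² + 0.09² + 0.55² = 0.0009 + 0.0324 + 0.0225 + 0.0081 + 0.3025 = 0.3664
B_1 = 1 / 0.3664 = 2.7293
Σp_2ᵢ² = 0.34² + 0.02² + 0.09² + 0.02² + 0.53² = 0.1156 + 0.0004 + 0.0081 + 0.0004 + 0.2809 = 0.4054
B_2 = 1 / 0.4054 = 2.4667
Ranking by B (broadest → narrowest): species 3 (3.90) > species 1 (2.73) > species 2 (2.47)

species 3 > species 1 > species 2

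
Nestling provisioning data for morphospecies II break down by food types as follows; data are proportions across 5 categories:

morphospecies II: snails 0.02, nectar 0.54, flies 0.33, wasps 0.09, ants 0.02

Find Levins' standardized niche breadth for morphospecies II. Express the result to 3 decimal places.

Σpᵢ² = 0.02² + 0.54² + 0.33² + 0.09² + 0.02² = 0.0004 + 0.2916 + 0.1089 + 0.0081 + 0.0004 = 0.4094
B = 1 / 0.4094 = 2.44260
Bₛ = (B − 1)/(n − 1) = (2.44260 − 1)/(5 − 1) = 1.44260/4 = 0.36065

0.361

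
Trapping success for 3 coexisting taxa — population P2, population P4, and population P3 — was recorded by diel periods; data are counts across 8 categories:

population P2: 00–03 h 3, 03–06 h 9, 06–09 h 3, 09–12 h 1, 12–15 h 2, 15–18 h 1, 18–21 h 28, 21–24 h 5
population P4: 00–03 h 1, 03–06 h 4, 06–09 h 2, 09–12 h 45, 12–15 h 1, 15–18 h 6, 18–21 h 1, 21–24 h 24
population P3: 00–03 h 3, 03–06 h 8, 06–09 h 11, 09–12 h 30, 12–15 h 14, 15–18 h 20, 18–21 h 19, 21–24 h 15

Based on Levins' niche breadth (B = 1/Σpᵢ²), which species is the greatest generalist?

Proportions for population P2 (n=52): 3/52=0.0577, 9/52=0.1731, 3/52=0.0577, 1/52=0.0192, 2/52=0.0385, 1/52=0.0192, 28/52=0.5385, 5/52=0.0962
Proportions for population P4 (n=84): 1/84=0.0119, 4/84=0.0476, 2/84=0.0238, 45/84=0.5357, 1/84=0.0119, 6/84=0.0714, 1/84=0.0119, 24/84=0.2857
Proportions for population P3 (n=120): 3/120=0.0250, 8/120=0.0667, 11/120=0.0917, 30/120=0.2500, 14/120=0.1167, 20/120=0.1667, 19/120=0.1583, 15/120=0.1250
Σp_P2ᵢ² = 0.0577² + 0.1731² + 0.0577² + 0.0192² + 0.0385² + 0.0192² + 0.5385² + 0.0962² = 0.003329 + 0.029964 + 0.003329 + 0.000369 + 0.001482 + 0.000369 + 0.289982 + 0.009254 = 0.338078
B_P2 = 1 / 0.338078 = 2.9579
Σp_P4ᵢ² = 0.0119² + 0.0476² + 0.0238² + 0.5357² + 0.0119² + 0.0714² + 0.0119² + 0.2857² = 0.000142 + 0.002266 + 0.000566 + 0.286974 + 0.000142 + 0.005098 + 0.000142 + 0.081624 = 0.376954
B_P4 = 1 / 0.376954 = 2.6528
Σp_P3ᵢ² = 0.0250² + 0.0667² + 0.0917² + 0.2500² + 0.1167² + 0.1667² + 0.1583² + 0.1250² = 0.000625 + 0.004449 + 0.008409 + 0.062500 + 0.013619 + 0.027789 + 0.025059 + 0.015625 = 0.158075
B_P3 = 1 / 0.158075 = 6.3261
Highest B → broadest niche (most generalist): population P3 (B = 6.33).

population P3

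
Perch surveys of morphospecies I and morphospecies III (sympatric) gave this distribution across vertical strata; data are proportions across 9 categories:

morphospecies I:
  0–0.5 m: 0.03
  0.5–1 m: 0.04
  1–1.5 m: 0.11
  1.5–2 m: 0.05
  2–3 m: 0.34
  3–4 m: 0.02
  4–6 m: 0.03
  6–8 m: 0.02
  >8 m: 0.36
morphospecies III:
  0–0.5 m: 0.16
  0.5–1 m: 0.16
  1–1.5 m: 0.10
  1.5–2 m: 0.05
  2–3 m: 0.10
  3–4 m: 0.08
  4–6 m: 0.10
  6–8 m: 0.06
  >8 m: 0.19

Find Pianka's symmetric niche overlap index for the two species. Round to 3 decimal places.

0.718

Σ p₁ᵢp₂ᵢ = 0.0048 + 0.0064 + 0.0110 + 0.0025 + 0.0340 + 0.0016 + 0.0030 + 0.0012 + 0.0684 = 0.1329
Σp_1ᵢ² = 0.03² + 0.04² + 0.11² + 0.05² + 0.34² + 0.02² + 0.03² + 0.02² + 0.36² = 0.0009 + 0.0016 + 0.0121 + 0.0025 + 0.1156 + 0.0004 + 0.0009 + 0.0004 + 0.1296 = 0.2640
Σp_2ᵢ² = 0.16² + 0.16² + 0.10² + 0.05² + 0.10² + 0.08² + 0.10² + 0.06² + 0.19² = 0.0256 + 0.0256 + 0.0100 + 0.0025 + 0.0100 + 0.0064 + 0.0100 + 0.0036 + 0.0361 = 0.1298
O = 0.1329 / √(0.2640 × 0.1298) = 0.1329 / 0.185114 = 0.71794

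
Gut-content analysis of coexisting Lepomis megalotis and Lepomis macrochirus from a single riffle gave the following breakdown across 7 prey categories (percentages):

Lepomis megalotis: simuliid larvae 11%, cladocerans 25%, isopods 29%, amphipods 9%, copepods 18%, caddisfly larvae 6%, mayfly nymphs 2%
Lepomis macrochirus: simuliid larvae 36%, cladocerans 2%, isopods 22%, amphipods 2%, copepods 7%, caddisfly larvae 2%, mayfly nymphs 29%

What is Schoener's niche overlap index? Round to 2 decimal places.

0.48

Convert percentages to proportions (divide by 100).
Σ|p₁ᵢ − p₂ᵢ| = 0.25 + 0.23 + 0.07 + 0.07 + 0.11 + 0.04 + 0.27 = 1.04
D = 1 − ½ × 1.04 = 1 − 0.520 = 0.4800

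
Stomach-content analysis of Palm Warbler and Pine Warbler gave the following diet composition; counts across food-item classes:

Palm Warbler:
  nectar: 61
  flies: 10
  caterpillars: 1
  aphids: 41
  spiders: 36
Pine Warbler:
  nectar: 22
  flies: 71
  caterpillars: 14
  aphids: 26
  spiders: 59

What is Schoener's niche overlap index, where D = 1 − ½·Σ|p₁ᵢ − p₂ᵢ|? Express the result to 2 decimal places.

0.57

Proportions for Palm Warbler (n=149): 61/149=0.4094, 10/149=0.0671, 1/149=0.0067, 41/149=0.2752, 36/149=0.2416
Proportions for Pine Warbler (n=192): 22/192=0.1146, 71/192=0.3698, 14/192=0.0729, 26/192=0.1354, 59/192=0.3073
Σ|p₁ᵢ − p₂ᵢ| = 0.2948 + 0.3027 + 0.0662 + 0.1398 + 0.0657 = 0.8692
D = 1 − ½ × 0.8692 = 1 − 0.43460 = 0.56540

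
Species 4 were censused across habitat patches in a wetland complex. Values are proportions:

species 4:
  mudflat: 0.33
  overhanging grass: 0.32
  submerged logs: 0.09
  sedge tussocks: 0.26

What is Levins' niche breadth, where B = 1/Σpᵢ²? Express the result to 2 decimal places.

Σpᵢ² = 0.33² + 0.32² + 0.09² + 0.26² = 0.1089 + 0.1024 + 0.0081 + 0.0676 = 0.2870
B = 1 / 0.2870 = 3.4843

3.48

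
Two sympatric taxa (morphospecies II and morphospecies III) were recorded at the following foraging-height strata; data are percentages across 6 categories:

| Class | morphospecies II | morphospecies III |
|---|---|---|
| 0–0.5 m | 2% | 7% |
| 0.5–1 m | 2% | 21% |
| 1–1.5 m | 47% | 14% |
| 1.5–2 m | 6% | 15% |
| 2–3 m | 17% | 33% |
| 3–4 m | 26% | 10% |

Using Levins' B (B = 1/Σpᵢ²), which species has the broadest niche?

Convert percentages to proportions (divide by 100).
Σp_IIᵢ² = 0.02² + 0.02² + 0.47² + 0.06² + 0.17² + 0.26² = 0.0004 + 0.0004 + 0.2209 + 0.0036 + 0.0289 + 0.0676 = 0.3218
B_II = 1 / 0.3218 = 3.1075
Σp_IIIᵢ² = 0.07² + 0.21² + 0.14² + 0.15² + 0.33² + 0.10² = 0.0049 + 0.0441 + 0.0196 + 0.0225 + 0.1089 + 0.0100 = 0.2100
B_III = 1 / 0.2100 = 4.7619
Highest B → broadest niche (most generalist): morphospecies III (B = 4.76).

morphospecies III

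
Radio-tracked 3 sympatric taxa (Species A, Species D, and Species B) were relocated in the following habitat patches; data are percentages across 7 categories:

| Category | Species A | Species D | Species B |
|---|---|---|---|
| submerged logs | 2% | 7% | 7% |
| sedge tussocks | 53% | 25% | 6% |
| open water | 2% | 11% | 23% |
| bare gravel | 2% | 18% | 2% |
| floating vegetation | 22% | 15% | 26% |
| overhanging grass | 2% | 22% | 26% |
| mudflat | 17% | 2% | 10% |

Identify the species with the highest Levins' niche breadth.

Convert percentages to proportions (divide by 100).
Σp_Aᵢ² = 0.02² + 0.53² + 0.02² + 0.02² + 0.22² + 0.02² + 0.17² = 0.0004 + 0.2809 + 0.0004 + 0.0004 + 0.0484 + 0.0004 + 0.0289 = 0.3598
B_A = 1 / 0.3598 = 2.7793
Σp_Dᵢ² = 0.07² + 0.25² + 0.11² + 0.18² + 0.15² + 0.22² + 0.02² = 0.0049 + 0.0625 + 0.0121 + 0.0324 + 0.0225 + 0.0484 + 0.0004 = 0.1832
B_D = 1 / 0.1832 = 5.4585
Σp_Bᵢ² = 0.07² + 0.06² + 0.23² + 0.02² + 0.26² + 0.26² + 0.10² = 0.0049 + 0.0036 + 0.0529 + 0.0004 + 0.0676 + 0.0676 + 0.0100 = 0.2070
B_B = 1 / 0.2070 = 4.8309
Highest B → broadest niche (most generalist): Species D (B = 5.46).

Species D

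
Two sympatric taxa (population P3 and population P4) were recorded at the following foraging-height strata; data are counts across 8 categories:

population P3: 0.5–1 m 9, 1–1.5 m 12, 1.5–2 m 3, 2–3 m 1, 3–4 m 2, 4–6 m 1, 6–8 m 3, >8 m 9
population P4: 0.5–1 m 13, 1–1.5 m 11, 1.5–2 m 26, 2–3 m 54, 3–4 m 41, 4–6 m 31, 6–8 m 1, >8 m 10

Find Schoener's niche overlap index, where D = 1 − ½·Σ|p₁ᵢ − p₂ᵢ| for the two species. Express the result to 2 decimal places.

0.36

Proportions for population P3 (n=40): 9/40=0.2250, 12/40=0.3000, 3/40=0.0750, 1/40=0.0250, 2/40=0.0500, 1/40=0.0250, 3/40=0.0750, 9/40=0.2250
Proportions for population P4 (n=187): 13/187=0.0695, 11/187=0.0588, 26/187=0.1390, 54/187=0.2888, 41/187=0.2193, 31/187=0.1658, 1/187=0.0053, 10/187=0.0535
Σ|p₁ᵢ − p₂ᵢ| = 0.1555 + 0.2412 + 0.0640 + 0.2638 + 0.1693 + 0.1408 + 0.0697 + 0.1715 = 1.2758
D = 1 − ½ × 1.2758 = 1 − 0.63790 = 0.36210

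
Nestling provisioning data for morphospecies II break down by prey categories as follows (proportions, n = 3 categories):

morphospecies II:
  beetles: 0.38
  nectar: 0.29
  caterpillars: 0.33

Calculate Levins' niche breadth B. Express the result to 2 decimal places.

Σpᵢ² = 0.38² + 0.29² + 0.33² = 0.1444 + 0.0841 + 0.1089 = 0.3374
B = 1 / 0.3374 = 2.9638

2.96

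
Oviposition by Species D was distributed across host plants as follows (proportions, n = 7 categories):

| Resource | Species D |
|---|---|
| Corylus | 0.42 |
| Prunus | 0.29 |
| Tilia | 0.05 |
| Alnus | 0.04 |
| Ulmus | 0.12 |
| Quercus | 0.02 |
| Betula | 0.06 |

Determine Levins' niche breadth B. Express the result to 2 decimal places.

3.53

Σpᵢ² = 0.42² + 0.29² + 0.05² + 0.04² + 0.12² + 0.02² + 0.06² = 0.1764 + 0.0841 + 0.0025 + 0.0016 + 0.0144 + 0.0004 + 0.0036 = 0.2830
B = 1 / 0.2830 = 3.5336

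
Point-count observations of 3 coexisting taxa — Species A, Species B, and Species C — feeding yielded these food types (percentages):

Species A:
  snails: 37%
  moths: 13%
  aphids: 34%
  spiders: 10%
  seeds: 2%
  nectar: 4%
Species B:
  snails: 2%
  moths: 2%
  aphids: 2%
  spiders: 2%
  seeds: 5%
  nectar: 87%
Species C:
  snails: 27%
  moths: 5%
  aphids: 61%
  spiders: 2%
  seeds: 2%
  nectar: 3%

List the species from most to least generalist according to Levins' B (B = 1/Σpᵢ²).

Species A > Species C > Species B

Convert percentages to proportions (divide by 100).
Σp_Aᵢ² = 0.37² + 0.13² + 0.34² + 0.10² + 0.02² + 0.04² = 0.1369 + 0.0169 + 0.1156 + 0.0100 + 0.0004 + 0.0016 = 0.2814
B_A = 1 / 0.2814 = 3.5537
Σp_Bᵢ² = 0.02² + 0.02² + 0.02² + 0.02² + 0.05² + 0.87² = 0.0004 + 0.0004 + 0.0004 + 0.0004 + 0.0025 + 0.7569 = 0.7610
B_B = 1 / 0.7610 = 1.3141
Σp_Cᵢ² = 0.27² + 0.05² + 0.61² + 0.02² + 0.02² + 0.03² = 0.0729 + 0.0025 + 0.3721 + 0.0004 + 0.0004 + 0.0009 = 0.4492
B_C = 1 / 0.4492 = 2.2262
Ranking by B (broadest → narrowest): Species A (3.55) > Species C (2.23) > Species B (1.31)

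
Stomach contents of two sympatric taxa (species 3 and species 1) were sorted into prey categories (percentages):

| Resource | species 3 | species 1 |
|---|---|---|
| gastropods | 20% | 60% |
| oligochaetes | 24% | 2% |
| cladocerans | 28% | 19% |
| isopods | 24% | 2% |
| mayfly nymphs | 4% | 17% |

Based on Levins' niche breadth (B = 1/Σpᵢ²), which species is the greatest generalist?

species 3

Convert percentages to proportions (divide by 100).
Σp_3ᵢ² = 0.20² + 0.24² + 0.28² + 0.24² + 0.04² = 0.0400 + 0.0576 + 0.0784 + 0.0576 + 0.0016 = 0.2352
B_3 = 1 / 0.2352 = 4.2517
Σp_1ᵢ² = 0.60² + 0.02² + 0.19² + 0.02² + 0.17² = 0.3600 + 0.0004 + 0.0361 + 0.0004 + 0.0289 = 0.4258
B_1 = 1 / 0.4258 = 2.3485
Highest B → broadest niche (most generalist): species 3 (B = 4.25).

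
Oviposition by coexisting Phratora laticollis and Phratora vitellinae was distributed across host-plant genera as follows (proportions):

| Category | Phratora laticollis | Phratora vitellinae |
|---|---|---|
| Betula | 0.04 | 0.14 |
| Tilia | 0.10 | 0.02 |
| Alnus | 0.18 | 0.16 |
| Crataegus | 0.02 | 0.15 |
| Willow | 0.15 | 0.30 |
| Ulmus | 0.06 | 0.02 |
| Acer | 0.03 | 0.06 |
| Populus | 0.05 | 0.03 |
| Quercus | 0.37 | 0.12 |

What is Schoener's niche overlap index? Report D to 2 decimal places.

0.59

Σ|p₁ᵢ − p₂ᵢ| = 0.10 + 0.08 + 0.02 + 0.13 + 0.15 + 0.04 + 0.03 + 0.02 + 0.25 = 0.82
D = 1 − ½ × 0.82 = 1 − 0.410 = 0.5900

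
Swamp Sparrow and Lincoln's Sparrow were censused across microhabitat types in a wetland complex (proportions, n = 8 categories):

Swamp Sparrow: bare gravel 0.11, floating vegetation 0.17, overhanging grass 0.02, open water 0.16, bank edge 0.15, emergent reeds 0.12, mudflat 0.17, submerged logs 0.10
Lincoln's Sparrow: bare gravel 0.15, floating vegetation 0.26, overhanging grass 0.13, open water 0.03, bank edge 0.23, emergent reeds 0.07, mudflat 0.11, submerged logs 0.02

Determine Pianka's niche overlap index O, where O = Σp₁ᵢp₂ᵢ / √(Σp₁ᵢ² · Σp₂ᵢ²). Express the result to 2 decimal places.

0.83

Σ p₁ᵢp₂ᵢ = 0.0165 + 0.0442 + 0.0026 + 0.0048 + 0.0345 + 0.0084 + 0.0187 + 0.0020 = 0.1317
Σp_1ᵢ² = 0.11² + 0.17² + 0.02² + 0.16² + 0.15² + 0.12² + 0.17² + 0.10² = 0.0121 + 0.0289 + 0.0004 + 0.0256 + 0.0225 + 0.0144 + 0.0289 + 0.0100 = 0.1428
Σp_2ᵢ² = 0.15² + 0.26² + 0.13² + 0.03² + 0.23² + 0.07² + 0.11² + 0.02² = 0.0225 + 0.0676 + 0.0169 + 0.0009 + 0.0529 + 0.0049 + 0.0121 + 0.0004 = 0.1782
O = 0.1317 / √(0.1428 × 0.1782) = 0.1317 / 0.15952 = 0.8256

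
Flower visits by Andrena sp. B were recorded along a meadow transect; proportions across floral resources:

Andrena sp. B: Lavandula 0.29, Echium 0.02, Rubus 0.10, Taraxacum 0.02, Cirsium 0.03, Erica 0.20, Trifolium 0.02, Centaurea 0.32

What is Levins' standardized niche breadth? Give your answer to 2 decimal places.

Σpᵢ² = 0.29² + 0.02² + 0.10² + 0.02² + 0.03² + 0.20² + 0.02² + 0.32² = 0.0841 + 0.0004 + 0.0100 + 0.0004 + 0.0009 + 0.0400 + 0.0004 + 0.1024 = 0.2386
B = 1 / 0.2386 = 4.1911
Bₛ = (B − 1)/(n − 1) = (4.1911 − 1)/(8 − 1) = 3.1911/7 = 0.4559

0.46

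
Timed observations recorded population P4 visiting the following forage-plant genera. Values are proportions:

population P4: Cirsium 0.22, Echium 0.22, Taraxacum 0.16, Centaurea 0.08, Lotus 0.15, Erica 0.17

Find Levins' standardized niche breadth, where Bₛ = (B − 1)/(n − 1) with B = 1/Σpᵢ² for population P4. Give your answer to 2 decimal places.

0.91

Σpᵢ² = 0.22² + 0.22² + 0.16² + 0.08² + 0.15² + 0.17² = 0.0484 + 0.0484 + 0.0256 + 0.0064 + 0.0225 + 0.0289 = 0.1802
B = 1 / 0.1802 = 5.5494
Bₛ = (B − 1)/(n − 1) = (5.5494 − 1)/(6 − 1) = 4.5494/5 = 0.9099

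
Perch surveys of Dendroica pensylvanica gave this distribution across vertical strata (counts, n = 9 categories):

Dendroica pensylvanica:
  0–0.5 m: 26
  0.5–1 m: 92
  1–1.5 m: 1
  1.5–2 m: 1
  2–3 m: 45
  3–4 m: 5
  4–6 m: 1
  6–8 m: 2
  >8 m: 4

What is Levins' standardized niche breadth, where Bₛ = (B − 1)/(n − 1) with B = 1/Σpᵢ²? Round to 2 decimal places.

0.22

Proportions for Dendroica pensylvanica (n=177): 26/177=0.1469, 92/177=0.5198, 1/177=0.0056, 1/177=0.0056, 45/177=0.2542, 5/177=0.0282, 1/177=0.0056, 2/177=0.0113, 4/177=0.0226
Σpᵢ² = 0.1469² + 0.5198² + 0.0056² + 0.0056² + 0.2542² + 0.0282² + 0.0056² + 0.0113² + 0.0226² = 0.021580 + 0.270192 + 0.000031 + 0.000031 + 0.064618 + 0.000795 + 0.000031 + 0.000128 + 0.000511 = 0.357917
B = 1 / 0.357917 = 2.7939
Bₛ = (B − 1)/(n − 1) = (2.7939 − 1)/(9 − 1) = 1.7939/8 = 0.2242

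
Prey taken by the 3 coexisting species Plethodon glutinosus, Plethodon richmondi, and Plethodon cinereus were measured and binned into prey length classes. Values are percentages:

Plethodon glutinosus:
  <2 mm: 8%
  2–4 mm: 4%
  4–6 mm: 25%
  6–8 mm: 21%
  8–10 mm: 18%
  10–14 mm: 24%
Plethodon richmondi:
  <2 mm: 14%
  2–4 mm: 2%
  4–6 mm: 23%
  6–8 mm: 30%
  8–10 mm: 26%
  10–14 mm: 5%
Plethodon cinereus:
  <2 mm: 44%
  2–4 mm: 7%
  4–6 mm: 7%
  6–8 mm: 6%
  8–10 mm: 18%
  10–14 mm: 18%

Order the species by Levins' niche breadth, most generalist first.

Convert percentages to proportions (divide by 100).
Σp_glutᵢ² = 0.08² + 0.04² + 0.25² + 0.21² + 0.18² + 0.24² = 0.0064 + 0.0016 + 0.0625 + 0.0441 + 0.0324 + 0.0576 = 0.2046
B_glut = 1 / 0.2046 = 4.8876
Σp_richᵢ² = 0.14² + 0.02² + 0.23² + 0.30² + 0.26² + 0.05² = 0.0196 + 0.0004 + 0.0529 + 0.0900 + 0.0676 + 0.0025 = 0.2330
B_rich = 1 / 0.2330 = 4.2918
Σp_cineᵢ² = 0.44² + 0.07² + 0.07² + 0.06² + 0.18² + 0.18² = 0.1936 + 0.0049 + 0.0049 + 0.0036 + 0.0324 + 0.0324 = 0.2718
B_cine = 1 / 0.2718 = 3.6792
Ranking by B (broadest → narrowest): Plethodon glutinosus (4.89) > Plethodon richmondi (4.29) > Plethodon cinereus (3.68)

Plethodon glutinosus > Plethodon richmondi > Plethodon cinereus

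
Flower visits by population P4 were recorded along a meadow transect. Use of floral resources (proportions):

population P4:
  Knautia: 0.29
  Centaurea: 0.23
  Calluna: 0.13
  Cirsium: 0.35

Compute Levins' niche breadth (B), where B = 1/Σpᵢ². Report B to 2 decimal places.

3.62

Σpᵢ² = 0.29² + 0.23² + 0.13² + 0.35² = 0.0841 + 0.0529 + 0.0169 + 0.1225 = 0.2764
B = 1 / 0.2764 = 3.6179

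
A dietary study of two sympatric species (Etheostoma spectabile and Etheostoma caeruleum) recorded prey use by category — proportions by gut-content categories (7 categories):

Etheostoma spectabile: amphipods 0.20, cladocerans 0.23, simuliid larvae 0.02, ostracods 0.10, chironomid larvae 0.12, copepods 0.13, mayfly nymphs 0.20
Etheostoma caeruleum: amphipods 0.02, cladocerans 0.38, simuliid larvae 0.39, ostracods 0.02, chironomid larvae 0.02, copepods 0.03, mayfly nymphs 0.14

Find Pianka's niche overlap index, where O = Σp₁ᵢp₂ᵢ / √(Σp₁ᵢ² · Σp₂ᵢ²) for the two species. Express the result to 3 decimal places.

Σ p₁ᵢp₂ᵢ = 0.0040 + 0.0874 + 0.0078 + 0.0020 + 0.0024 + 0.0039 + 0.0280 = 0.1355
Σp_1ᵢ² = 0.20² + 0.23² + 0.02² + 0.10² + 0.12² + 0.13² + 0.20² = 0.0400 + 0.0529 + 0.0004 + 0.0100 + 0.0144 + 0.0169 + 0.0400 = 0.1746
Σp_2ᵢ² = 0.02² + 0.38² + 0.39² + 0.02² + 0.02² + 0.03² + 0.14² = 0.0004 + 0.1444 + 0.1521 + 0.0004 + 0.0004 + 0.0009 + 0.0196 = 0.3182
O = 0.1355 / √(0.1746 × 0.3182) = 0.1355 / 0.235707 = 0.57487

0.575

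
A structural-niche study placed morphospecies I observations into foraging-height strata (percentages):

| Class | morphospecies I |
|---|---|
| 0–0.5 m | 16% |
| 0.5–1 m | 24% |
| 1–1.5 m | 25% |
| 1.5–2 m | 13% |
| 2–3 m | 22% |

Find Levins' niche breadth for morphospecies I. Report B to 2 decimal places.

Convert percentages to proportions (divide by 100).
Σpᵢ² = 0.16² + 0.24² + 0.25² + 0.13² + 0.22² = 0.0256 + 0.0576 + 0.0625 + 0.0169 + 0.0484 = 0.2110
B = 1 / 0.2110 = 4.7393

4.74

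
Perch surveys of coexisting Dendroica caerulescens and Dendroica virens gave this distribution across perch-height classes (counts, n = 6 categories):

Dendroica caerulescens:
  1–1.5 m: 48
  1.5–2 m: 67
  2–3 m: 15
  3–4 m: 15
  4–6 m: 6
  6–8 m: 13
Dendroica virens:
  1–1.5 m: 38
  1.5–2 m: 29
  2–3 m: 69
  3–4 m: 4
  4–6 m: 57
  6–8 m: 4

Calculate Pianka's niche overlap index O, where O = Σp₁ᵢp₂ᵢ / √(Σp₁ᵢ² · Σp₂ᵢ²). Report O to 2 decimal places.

0.60

Proportions for Dendroica caerulescens (n=164): 48/164=0.2927, 67/164=0.4085, 15/164=0.0915, 15/164=0.0915, 6/164=0.0366, 13/164=0.0793
Proportions for Dendroica virens (n=201): 38/201=0.1891, 29/201=0.1443, 69/201=0.3433, 4/201=0.0199, 57/201=0.2836, 4/201=0.0199
Σ p₁ᵢp₂ᵢ = 0.055350 + 0.058947 + 0.031412 + 0.001821 + 0.010380 + 0.001578 = 0.159488
Σp_1ᵢ² = 0.2927² + 0.4085² + 0.0915² + 0.0915² + 0.0366² + 0.0793² = 0.085673 + 0.166872 + 0.008372 + 0.008372 + 0.001340 + 0.006288 = 0.276917
Σp_2ᵢ² = 0.1891² + 0.1443² + 0.3433² + 0.0199² + 0.2836² + 0.0199² = 0.035759 + 0.020822 + 0.117855 + 0.000396 + 0.080429 + 0.000396 = 0.255657
O = 0.159488 / √(0.276917 × 0.255657) = 0.159488 / 0.2660747 = 0.5994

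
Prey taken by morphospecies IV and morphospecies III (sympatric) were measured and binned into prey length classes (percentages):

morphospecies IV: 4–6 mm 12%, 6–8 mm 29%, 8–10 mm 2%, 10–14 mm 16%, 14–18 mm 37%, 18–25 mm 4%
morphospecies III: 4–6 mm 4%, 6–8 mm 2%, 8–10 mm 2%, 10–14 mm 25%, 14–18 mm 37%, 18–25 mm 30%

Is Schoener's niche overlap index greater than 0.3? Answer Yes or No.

Yes

Convert percentages to proportions (divide by 100).
Σ|p₁ᵢ − p₂ᵢ| = 0.08 + 0.27 + 0.00 + 0.09 + 0.00 + 0.26 = 0.70
D = 1 − ½ × 0.70 = 1 − 0.350 = 0.6500
D = 0.6500 > 0.3 → Yes.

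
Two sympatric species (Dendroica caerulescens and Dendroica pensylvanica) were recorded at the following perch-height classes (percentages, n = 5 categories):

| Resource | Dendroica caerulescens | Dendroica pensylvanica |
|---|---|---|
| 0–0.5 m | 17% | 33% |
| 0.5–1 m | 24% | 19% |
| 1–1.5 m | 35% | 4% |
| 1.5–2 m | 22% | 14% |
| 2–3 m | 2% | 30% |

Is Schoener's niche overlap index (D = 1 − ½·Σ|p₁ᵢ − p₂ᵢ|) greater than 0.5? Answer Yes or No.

Yes

Convert percentages to proportions (divide by 100).
Σ|p₁ᵢ − p₂ᵢ| = 0.16 + 0.05 + 0.31 + 0.08 + 0.28 = 0.88
D = 1 − ½ × 0.88 = 1 − 0.440 = 0.5600
D = 0.5600 > 0.5 → Yes.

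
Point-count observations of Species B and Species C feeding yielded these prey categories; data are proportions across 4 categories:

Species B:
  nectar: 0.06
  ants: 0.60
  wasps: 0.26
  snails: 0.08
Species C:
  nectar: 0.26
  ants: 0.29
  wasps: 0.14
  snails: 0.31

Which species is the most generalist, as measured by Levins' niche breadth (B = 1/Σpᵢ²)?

Σp_Bᵢ² = 0.06² + 0.60² + 0.26² + 0.08² = 0.0036 + 0.3600 + 0.0676 + 0.0064 = 0.4376
B_B = 1 / 0.4376 = 2.2852
Σp_Cᵢ² = 0.26² + 0.29² + 0.14² + 0.31² = 0.0676 + 0.0841 + 0.0196 + 0.0961 = 0.2674
B_C = 1 / 0.2674 = 3.7397
Highest B → broadest niche (most generalist): Species C (B = 3.74).

Species C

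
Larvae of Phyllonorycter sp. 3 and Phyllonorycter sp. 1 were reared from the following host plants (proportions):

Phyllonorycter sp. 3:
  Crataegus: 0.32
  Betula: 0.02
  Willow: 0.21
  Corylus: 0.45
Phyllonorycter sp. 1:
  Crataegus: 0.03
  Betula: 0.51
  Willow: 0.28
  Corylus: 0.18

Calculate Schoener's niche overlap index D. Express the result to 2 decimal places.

0.44

Σ|p₁ᵢ − p₂ᵢ| = 0.29 + 0.49 + 0.07 + 0.27 = 1.12
D = 1 − ½ × 1.12 = 1 − 0.560 = 0.4400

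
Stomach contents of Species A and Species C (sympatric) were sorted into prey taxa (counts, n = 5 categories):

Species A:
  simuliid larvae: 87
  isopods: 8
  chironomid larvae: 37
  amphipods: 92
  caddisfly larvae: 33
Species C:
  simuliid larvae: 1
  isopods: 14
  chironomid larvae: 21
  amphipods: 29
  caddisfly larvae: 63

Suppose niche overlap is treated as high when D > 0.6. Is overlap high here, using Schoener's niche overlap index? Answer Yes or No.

No

Proportions for Species A (n=257): 87/257=0.3385, 8/257=0.0311, 37/257=0.1440, 92/257=0.3580, 33/257=0.1284
Proportions for Species C (n=128): 1/128=0.0078, 14/128=0.1094, 21/128=0.1641, 29/128=0.2266, 63/128=0.4922
Σ|p₁ᵢ − p₂ᵢ| = 0.3307 + 0.0783 + 0.0201 + 0.1314 + 0.3638 = 0.9243
D = 1 − ½ × 0.9243 = 1 − 0.46215 = 0.53785
D = 0.53785 < 0.6 → No.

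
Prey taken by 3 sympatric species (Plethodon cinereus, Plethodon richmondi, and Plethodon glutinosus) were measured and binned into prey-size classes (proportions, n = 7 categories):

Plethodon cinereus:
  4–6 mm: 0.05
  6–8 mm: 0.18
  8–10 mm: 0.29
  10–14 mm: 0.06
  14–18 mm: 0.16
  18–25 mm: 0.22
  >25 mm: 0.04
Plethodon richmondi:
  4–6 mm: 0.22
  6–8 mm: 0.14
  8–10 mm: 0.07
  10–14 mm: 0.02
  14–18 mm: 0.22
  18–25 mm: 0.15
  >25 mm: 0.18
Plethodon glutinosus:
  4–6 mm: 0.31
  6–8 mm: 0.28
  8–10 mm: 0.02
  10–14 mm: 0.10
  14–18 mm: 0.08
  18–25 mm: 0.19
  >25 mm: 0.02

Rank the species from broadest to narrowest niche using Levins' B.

Plethodon richmondi > Plethodon cinereus > Plethodon glutinosus

Σp_cineᵢ² = 0.05² + 0.18² + 0.29² + 0.06² + 0.16² + 0.22² + 0.04² = 0.0025 + 0.0324 + 0.0841 + 0.0036 + 0.0256 + 0.0484 + 0.0016 = 0.1982
B_cine = 1 / 0.1982 = 5.0454
Σp_richᵢ² = 0.22² + 0.14² + 0.07² + 0.02² + 0.22² + 0.15² + 0.18² = 0.0484 + 0.0196 + 0.0049 + 0.0004 + 0.0484 + 0.0225 + 0.0324 = 0.1766
B_rich = 1 / 0.1766 = 5.6625
Σp_glutᵢ² = 0.31² + 0.28² + 0.02² + 0.10² + 0.08² + 0.19² + 0.02² = 0.0961 + 0.0784 + 0.0004 + 0.0100 + 0.0064 + 0.0361 + 0.0004 = 0.2278
B_glut = 1 / 0.2278 = 4.3898
Ranking by B (broadest → narrowest): Plethodon richmondi (5.66) > Plethodon cinereus (5.05) > Plethodon glutinosus (4.39)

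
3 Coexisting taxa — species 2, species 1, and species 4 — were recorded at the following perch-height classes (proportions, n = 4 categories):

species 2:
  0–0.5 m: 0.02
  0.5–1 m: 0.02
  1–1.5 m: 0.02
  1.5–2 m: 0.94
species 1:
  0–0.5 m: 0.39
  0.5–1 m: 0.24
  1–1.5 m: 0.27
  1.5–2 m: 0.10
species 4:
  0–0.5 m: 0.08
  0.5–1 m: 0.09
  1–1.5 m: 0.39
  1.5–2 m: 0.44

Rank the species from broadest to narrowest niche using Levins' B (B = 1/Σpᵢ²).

Σp_2ᵢ² = 0.02² + 0.02² + 0.02² + 0.94² = 0.0004 + 0.0004 + 0.0004 + 0.8836 = 0.8848
B_2 = 1 / 0.8848 = 1.1302
Σp_1ᵢ² = 0.39² + 0.24² + 0.27² + 0.10² = 0.1521 + 0.0576 + 0.0729 + 0.0100 = 0.2926
B_1 = 1 / 0.2926 = 3.4176
Σp_4ᵢ² = 0.08² + 0.09² + 0.39² + 0.44² = 0.0064 + 0.0081 + 0.1521 + 0.1936 = 0.3602
B_4 = 1 / 0.3602 = 2.7762
Ranking by B (broadest → narrowest): species 1 (3.42) > species 4 (2.78) > species 2 (1.13)

species 1 > species 4 > species 2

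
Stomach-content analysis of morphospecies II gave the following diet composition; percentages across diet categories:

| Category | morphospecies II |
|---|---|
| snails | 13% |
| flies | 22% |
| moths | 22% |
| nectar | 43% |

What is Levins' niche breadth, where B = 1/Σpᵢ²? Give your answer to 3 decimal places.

3.349

Convert percentages to proportions (divide by 100).
Σpᵢ² = 0.13² + 0.22² + 0.22² + 0.43² = 0.0169 + 0.0484 + 0.0484 + 0.1849 = 0.2986
B = 1 / 0.2986 = 3.34896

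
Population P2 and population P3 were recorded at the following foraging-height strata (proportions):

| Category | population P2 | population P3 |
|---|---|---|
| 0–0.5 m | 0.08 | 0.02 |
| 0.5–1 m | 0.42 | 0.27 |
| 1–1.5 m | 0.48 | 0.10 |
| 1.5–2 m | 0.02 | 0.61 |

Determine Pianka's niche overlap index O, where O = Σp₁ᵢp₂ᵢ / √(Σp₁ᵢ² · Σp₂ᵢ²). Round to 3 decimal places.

0.404

Σ p₁ᵢp₂ᵢ = 0.0016 + 0.1134 + 0.0480 + 0.0122 = 0.1752
Σp_1ᵢ² = 0.08² + 0.42² + 0.48² + 0.02² = 0.0064 + 0.1764 + 0.2304 + 0.0004 = 0.4136
Σp_2ᵢ² = 0.02² + 0.27² + 0.10² + 0.61² = 0.0004 + 0.0729 + 0.0100 + 0.3721 = 0.4554
O = 0.1752 / √(0.4136 × 0.4554) = 0.1752 / 0.433997 = 0.40369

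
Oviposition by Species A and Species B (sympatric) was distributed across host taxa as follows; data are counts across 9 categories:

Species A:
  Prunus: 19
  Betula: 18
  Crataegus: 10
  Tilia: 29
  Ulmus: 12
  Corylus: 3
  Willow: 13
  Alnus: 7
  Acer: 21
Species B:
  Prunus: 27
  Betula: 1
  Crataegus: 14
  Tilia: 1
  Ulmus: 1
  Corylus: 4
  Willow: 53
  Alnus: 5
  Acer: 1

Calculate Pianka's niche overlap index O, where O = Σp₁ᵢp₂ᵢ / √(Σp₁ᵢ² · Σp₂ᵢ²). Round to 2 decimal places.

0.48

Proportions for Species A (n=132): 19/132=0.1439, 18/132=0.1364, 10/132=0.0758, 29/132=0.2197, 12/132=0.0909, 3/132=0.0227, 13/132=0.0985, 7/132=0.0530, 21/132=0.1591
Proportions for Species B (n=107): 27/107=0.2523, 1/107=0.0093, 14/107=0.1308, 1/107=0.0093, 1/107=0.0093, 4/107=0.0374, 53/107=0.4953, 5/107=0.0467, 1/107=0.0093
Σ p₁ᵢp₂ᵢ = 0.036306 + 0.001269 + 0.009915 + 0.002043 + 0.000845 + 0.000849 + 0.048787 + 0.002475 + 0.001480 = 0.103969
Σp_1ᵢ² = 0.1439² + 0.1364² + 0.0758² + 0.2197² + 0.0909² + 0.0227² + 0.0985² + 0.0530² + 0.1591² = 0.020707 + 0.018605 + 0.005746 + 0.048268 + 0.008263 + 0.000515 + 0.009702 + 0.002809 + 0.025313 = 0.139928
Σp_2ᵢ² = 0.2523² + 0.0093² + 0.1308² + 0.0093² + 0.0093² + 0.0374² + 0.4953² + 0.0467² + 0.0093² = 0.063655 + 0.000086 + 0.017109 + 0.000086 + 0.000086 + 0.001399 + 0.245322 + 0.002181 + 0.000086 = 0.330010
O = 0.103969 / √(0.139928 × 0.330010) = 0.103969 / 0.2148898 = 0.4838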